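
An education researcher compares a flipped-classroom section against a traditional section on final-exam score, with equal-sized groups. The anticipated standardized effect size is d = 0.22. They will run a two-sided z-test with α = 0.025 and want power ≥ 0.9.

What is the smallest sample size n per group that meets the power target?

For power 0.9 need Φ(δ − z_{0.0125}) = 0.9, so δ = z_{0.0125} + z_{0.10} = 2.241 + 1.282 = 3.523.
(The Φ(−δ − z_{α/2}) term is vanishingly small for δ > 0 and is dropped in the standard sample-size formula.)
δ = d·√(n/2) ⇒ n = 2(δ/d)² = 2 × (3.523 / 0.22)² = 512.86.
Round up to the next whole unit.

n = 513 per group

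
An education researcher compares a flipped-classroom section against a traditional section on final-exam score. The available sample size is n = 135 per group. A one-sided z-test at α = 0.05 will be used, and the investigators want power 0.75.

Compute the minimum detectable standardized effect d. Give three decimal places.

d ≈ 0.282

Need Φ(δ − 1.645) = 0.75, so δ = 1.645 + 0.674 = 2.319.
δ = d·√(n/2) ⇒ d = δ/√(n/2) = 2.319/√(135/2) = 0.2823.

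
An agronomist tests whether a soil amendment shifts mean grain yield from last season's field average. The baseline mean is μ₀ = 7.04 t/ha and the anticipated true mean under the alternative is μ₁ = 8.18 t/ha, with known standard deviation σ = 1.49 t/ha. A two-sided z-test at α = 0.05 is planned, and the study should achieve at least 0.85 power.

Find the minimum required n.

Standardized effect: d = |μ₁ − μ₀| / σ = |8.18 − 7.04| / 1.49 = 0.7651
For power 0.85 need Φ(δ − z_{0.025}) = 0.85, so δ = z_{0.025} + z_{0.15} = 1.960 + 1.036 = 2.996.
(Ignoring the negligible lower-tail rejection probability gives the usual closed-form inversion.)
δ = d·√n ⇒ n = (δ/d)² = (2.996 / 0.7651)² = 15.34.
Rounding up, n = 16.

n = 16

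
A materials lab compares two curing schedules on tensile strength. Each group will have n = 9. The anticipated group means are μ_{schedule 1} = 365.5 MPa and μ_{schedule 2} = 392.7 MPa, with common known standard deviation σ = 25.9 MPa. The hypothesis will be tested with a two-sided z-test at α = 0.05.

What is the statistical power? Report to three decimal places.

Standardized effect: d = |μ_{schedule 1} − μ_{schedule 2}| / σ = |365.5 − 392.7| / 25.9 = 1.0502
Noncentrality parameter: δ = d·√(n/2) = 1.0502 × √(9/2) = 2.2278
Two-sided α = 0.05 → critical value z_{0.025} = 1.960.
Power = Φ(δ − 1.960) + Φ(−δ − 1.960) = Φ(0.268) + Φ(-4.188) = 0.6056 + 0.0000 = 0.6056.

Power ≈ 0.606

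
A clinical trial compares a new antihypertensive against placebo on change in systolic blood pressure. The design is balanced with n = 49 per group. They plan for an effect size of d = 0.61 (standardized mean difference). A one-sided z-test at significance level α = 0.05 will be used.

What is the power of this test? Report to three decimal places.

Noncentrality parameter: δ = d·√(n/2) = 0.61 × √(49/2) = 3.0193
One-sided α = 0.05 → critical value z_{0.05} = 1.645.
Power = P(Z > 1.645 − δ) = Φ(1.374) = 0.9154.

Power ≈ 0.915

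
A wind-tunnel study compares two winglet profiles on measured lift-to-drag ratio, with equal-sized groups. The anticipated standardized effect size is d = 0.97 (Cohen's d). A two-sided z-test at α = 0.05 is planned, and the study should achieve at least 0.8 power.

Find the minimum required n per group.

Set Φ(δ − 1.960) = 0.8; then δ − 1.960 = Φ⁻¹(0.8) = 0.842, giving δ = 2.802.
(For δ > 0 the lower-tail rejection region contributes negligibly to power, so the one-term inversion is standard.)
δ = d·√(n/2) ⇒ n = 2(δ/d)² = 2 × (2.802 / 0.97)² = 16.68.
Round up to the next whole unit.

n = 17 per group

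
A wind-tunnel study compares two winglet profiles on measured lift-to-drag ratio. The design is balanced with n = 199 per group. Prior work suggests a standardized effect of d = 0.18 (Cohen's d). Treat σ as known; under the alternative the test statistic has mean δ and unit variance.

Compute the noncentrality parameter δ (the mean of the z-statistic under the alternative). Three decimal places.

The noncentrality parameter scales effect size by the design's sample-size factor: δ = d·√(n/2) = 0.18 × √(199/2) = 1.7955

δ ≈ 1.795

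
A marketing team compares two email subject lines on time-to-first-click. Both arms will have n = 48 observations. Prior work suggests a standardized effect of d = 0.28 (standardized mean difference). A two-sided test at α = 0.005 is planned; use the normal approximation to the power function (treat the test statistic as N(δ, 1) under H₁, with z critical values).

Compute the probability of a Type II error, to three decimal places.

β ≈ 0.924

Noncentrality parameter: δ = d·√(n/2) = 0.28 × √(48/2) = 1.3717
Two-sided α = 0.005 → critical value z_{0.0025} = 2.807.
Power = Φ(δ − 2.807) + Φ(−δ − 2.807) = Φ(-1.435) + Φ(-4.179) = 0.0756 + 0.0000 = 0.0756.
Type II error: β = 1 − power = 1 − 0.0756 = 0.9244.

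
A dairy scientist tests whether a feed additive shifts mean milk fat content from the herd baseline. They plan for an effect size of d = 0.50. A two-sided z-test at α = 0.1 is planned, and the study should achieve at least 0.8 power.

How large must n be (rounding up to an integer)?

For power 0.8 need Φ(δ − z_{0.05}) = 0.8, so δ = z_{0.05} + z_{0.20} = 1.645 + 0.842 = 2.486.
(Ignoring the negligible lower-tail rejection probability gives the usual closed-form inversion.)
δ = d·√n ⇒ n = (δ/d)² = (2.486 / 0.50)² = 24.73.
Rounding up, n = 25.

n = 25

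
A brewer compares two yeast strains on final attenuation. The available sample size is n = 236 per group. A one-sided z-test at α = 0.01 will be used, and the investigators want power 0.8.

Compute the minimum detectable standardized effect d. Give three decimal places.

d ≈ 0.292

Required noncentrality: δ = z_{0.01} + z_{0.20} = 2.326 + 0.842 = 3.168.
δ = d·√(n/2) ⇒ d = δ/√(n/2) = 3.168/√(236/2) = 0.2916.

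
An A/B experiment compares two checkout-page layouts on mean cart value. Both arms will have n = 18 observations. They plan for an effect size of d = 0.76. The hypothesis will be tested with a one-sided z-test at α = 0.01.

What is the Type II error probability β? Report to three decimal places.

Noncentrality parameter: δ = d·√(n/2) = 0.76 × √(18/2) = 2.2800
One-sided α = 0.01 → critical value z_{0.01} = 2.326.
Power = P(Z > 2.326 − δ) = Φ(-0.046) = 0.4815.
Type II error: β = 1 − power = 1 − 0.4815 = 0.5185.

β ≈ 0.518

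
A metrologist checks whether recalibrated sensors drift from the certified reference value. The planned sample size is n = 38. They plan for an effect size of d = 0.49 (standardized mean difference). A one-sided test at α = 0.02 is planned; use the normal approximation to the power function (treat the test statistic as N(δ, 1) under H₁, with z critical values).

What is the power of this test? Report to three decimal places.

Power ≈ 0.833

Noncentrality parameter: δ = d·√n = 0.49 × √38 = 3.0206
Critical value for a one-sided test at α = 0.02: z_α = 2.054.
Power = P(Z > 2.054 − δ) = Φ(0.967) = 0.8332.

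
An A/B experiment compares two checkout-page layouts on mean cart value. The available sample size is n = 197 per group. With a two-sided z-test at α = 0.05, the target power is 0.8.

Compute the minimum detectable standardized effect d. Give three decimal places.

d ≈ 0.282

Need Φ(δ − 1.960) = 0.8, so δ = 1.960 + 0.842 = 2.802.
(Lower-tail contribution to power is negligible for δ > 0.)
δ = d·√(n/2) ⇒ d = δ/√(n/2) = 2.802/√(197/2) = 0.2823.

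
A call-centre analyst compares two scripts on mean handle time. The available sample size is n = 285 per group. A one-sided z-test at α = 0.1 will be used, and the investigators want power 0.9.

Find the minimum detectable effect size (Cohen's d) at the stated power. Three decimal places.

d ≈ 0.215

Required noncentrality: δ = z_{0.1} + z_{0.10} = 1.282 + 1.282 = 2.563.
δ = d·√(n/2) ⇒ d = δ/√(n/2) = 2.563/√(285/2) = 0.2147.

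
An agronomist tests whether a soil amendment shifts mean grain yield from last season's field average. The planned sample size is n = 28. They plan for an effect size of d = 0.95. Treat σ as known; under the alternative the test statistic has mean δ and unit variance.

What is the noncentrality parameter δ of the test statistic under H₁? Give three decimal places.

δ = d·√n = 0.95 × √28 = 5.0269

δ ≈ 5.027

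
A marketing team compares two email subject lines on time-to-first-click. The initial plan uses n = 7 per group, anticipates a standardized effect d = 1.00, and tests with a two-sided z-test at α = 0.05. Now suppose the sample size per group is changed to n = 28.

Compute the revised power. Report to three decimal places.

With n = 28 per group: δ = d·√(n/2) = 1.00 × √(28/2) = 3.7417. Critical value z_{0.025} = 1.960.
Revised power = Φ(δ − 1.960) + Φ(−δ − 1.960) = Φ(1.782) + Φ(-5.702) = 0.9626 + 0.0000 = 0.9626.

Power ≈ 0.963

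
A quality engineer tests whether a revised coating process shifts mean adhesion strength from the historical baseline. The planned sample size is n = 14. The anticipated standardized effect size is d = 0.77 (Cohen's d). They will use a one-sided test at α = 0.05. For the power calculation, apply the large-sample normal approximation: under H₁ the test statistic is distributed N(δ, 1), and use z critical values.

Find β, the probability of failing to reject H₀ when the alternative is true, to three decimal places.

β ≈ 0.108

Noncentrality parameter: δ = d·√n = 0.77 × √14 = 2.8811
Critical value for a one-sided test at α = 0.05: z_α = 1.645.
Power = Φ(δ − 1.645) = Φ(1.236) = 0.8918.
Type II error: β = 1 − power = 1 − 0.8918 = 0.1082.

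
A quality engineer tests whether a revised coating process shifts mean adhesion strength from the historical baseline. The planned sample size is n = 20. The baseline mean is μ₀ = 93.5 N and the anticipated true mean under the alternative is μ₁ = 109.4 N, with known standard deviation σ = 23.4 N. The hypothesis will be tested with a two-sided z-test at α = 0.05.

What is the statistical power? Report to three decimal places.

Standardized effect: d = |μ₁ − μ₀| / σ = |109.4 − 93.5| / 23.4 = 0.6795
Noncentrality parameter: δ = d·√n = 0.6795 × √20 = 3.0388
Two-sided α = 0.05 → critical value z_{0.025} = 1.960.
Power = Φ(δ − 1.960) + Φ(−δ − 1.960) = Φ(1.079) + Φ(-4.999) = 0.8597 + 0.0000 = 0.8597.

Power ≈ 0.860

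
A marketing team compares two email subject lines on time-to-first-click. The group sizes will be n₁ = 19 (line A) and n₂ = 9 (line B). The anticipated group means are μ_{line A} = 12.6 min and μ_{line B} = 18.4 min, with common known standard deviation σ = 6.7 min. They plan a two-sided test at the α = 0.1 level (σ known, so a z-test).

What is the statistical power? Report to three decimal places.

Standardized effect: d = |μ_{line A} − μ_{line B}| / σ = |12.6 − 18.4| / 6.7 = 0.8657
Noncentrality parameter: δ = d / √(1/n₁ + 1/n₂) = 0.8657 / √(1/19 + 1/9) = 2.1393
Two-sided α = 0.1 → critical value z_{0.05} = 1.645.
Power = Φ(δ − 1.645) + Φ(−δ − 1.645) = Φ(0.494) + Φ(-3.784) = 0.6895 + 0.0001 = 0.6896.

Power ≈ 0.690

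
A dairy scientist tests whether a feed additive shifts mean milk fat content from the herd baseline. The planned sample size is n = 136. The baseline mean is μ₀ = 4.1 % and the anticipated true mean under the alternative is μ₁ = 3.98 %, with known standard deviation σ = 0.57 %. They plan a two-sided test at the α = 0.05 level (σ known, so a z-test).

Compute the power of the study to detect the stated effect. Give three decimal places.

Standardized effect: d = |μ₁ − μ₀| / σ = |3.98 − 4.1| / 0.57 = 0.2105
Noncentrality parameter: δ = d·√n = 0.2105 × √136 = 2.4551
Critical value for a two-sided test at α = 0.05: z_{α/2} = 1.960.
Power = Φ(δ − 1.960) + Φ(−δ − 1.960) = Φ(0.495) + Φ(-4.415) = 0.6898 + 0.0000 = 0.6898.

Power ≈ 0.690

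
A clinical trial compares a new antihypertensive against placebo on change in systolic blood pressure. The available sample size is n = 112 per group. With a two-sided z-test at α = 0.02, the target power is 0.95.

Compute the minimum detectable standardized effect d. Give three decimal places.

d ≈ 0.531

Need Φ(δ − 2.326) = 0.95, so δ = 2.326 + 1.645 = 3.971.
(Lower-tail contribution to power is negligible for δ > 0.)
δ = d·√(n/2) ⇒ d = δ/√(n/2) = 3.971/√(112/2) = 0.5307.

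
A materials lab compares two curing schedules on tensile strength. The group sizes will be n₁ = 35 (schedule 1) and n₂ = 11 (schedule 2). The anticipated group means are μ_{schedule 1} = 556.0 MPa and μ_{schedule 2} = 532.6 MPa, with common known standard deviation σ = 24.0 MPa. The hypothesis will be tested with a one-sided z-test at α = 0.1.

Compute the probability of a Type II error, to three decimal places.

Standardized effect: d = |μ_{schedule 1} − μ_{schedule 2}| / σ = |556.0 − 532.6| / 24.0 = 0.9750
Noncentrality parameter: δ = d / √(1/n₁ + 1/n₂) = 0.9750 / √(1/35 + 1/11) = 2.8207
One-sided α = 0.1 → critical value z_{0.1} = 1.282.
Power = P(Z > 1.282 − δ) = Φ(1.539) = 0.9381.
Type II error: β = 1 − power = 1 − 0.9381 = 0.0619.

β ≈ 0.062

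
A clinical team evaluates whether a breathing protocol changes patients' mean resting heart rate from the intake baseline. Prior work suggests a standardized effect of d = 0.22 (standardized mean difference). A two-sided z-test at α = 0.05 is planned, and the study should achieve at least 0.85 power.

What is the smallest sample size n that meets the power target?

n = 186

Set Φ(δ − 1.960) = 0.85; then δ − 1.960 = Φ⁻¹(0.85) = 1.036, giving δ = 2.996.
(For δ > 0 the lower-tail rejection region contributes negligibly to power, so the one-term inversion is standard.)
δ = d·√n ⇒ n = (δ/d)² = (2.996 / 0.22)² = 185.50.
Round up to the next whole unit.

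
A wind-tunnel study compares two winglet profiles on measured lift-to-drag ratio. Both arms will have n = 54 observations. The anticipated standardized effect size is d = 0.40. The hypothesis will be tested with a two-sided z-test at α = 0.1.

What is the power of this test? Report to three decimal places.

Power ≈ 0.668

Noncentrality parameter: δ = d·√(n/2) = 0.40 × √(54/2) = 2.0785
Two-sided α = 0.1 → critical value z_{0.05} = 1.645.
Power = Φ(δ − 1.645) + Φ(−δ − 1.645) = Φ(0.434) + Φ(-3.723) = 0.6677 + 0.0001 = 0.6678.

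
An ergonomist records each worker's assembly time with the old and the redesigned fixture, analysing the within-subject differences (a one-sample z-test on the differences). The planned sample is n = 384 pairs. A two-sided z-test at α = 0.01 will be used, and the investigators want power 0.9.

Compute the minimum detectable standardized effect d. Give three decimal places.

Required noncentrality: δ = z_{0.005} + z_{0.10} = 2.576 + 1.282 = 3.857.
(The second rejection-region term Φ(−δ − z_{α/2}) is negligible and dropped.)
δ = d·√n ⇒ d = δ/√n = 3.857/√384 = 0.1968.

d ≈ 0.197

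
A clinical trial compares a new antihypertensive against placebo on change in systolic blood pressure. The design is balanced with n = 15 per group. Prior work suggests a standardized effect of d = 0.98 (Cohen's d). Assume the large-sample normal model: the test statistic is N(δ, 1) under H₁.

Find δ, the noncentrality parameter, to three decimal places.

The noncentrality parameter scales effect size by the design's sample-size factor: δ = d·√(n/2) = 0.98 × √(15/2) = 2.6838

δ ≈ 2.684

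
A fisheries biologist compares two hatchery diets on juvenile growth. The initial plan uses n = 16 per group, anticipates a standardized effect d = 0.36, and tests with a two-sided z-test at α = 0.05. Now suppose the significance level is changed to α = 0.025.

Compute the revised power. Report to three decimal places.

Power ≈ 0.111

δ = d·√(n/2) = 0.36 × √(16/2) = 1.0182 (unchanged). New critical value: z_{0.0125} = 2.241.
Revised power = Φ(δ − 2.241) + Φ(−δ − 2.241) = Φ(-1.223) + Φ(-3.260) = 0.1106 + 0.0006 = 0.1112.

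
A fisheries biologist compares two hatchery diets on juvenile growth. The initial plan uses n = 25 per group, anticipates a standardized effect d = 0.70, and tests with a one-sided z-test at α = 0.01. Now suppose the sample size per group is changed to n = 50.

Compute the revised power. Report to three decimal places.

Power ≈ 0.880

With n = 50 per group: δ = d·√(n/2) = 0.70 × √(50/2) = 3.5000. Critical value z_{0.01} = 2.326.
Revised power = P(Z > 2.326 − δ) = Φ(1.174) = 0.8797.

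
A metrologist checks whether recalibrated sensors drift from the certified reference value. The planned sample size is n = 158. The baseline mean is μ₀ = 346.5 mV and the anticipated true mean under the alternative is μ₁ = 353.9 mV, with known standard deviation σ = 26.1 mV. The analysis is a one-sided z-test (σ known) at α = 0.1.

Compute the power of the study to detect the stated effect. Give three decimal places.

Standardized effect: d = |μ₁ − μ₀| / σ = |353.9 − 346.5| / 26.1 = 0.2835
Noncentrality parameter: δ = d·√n = 0.2835 × √158 = 3.5639
Critical value for a one-sided test at α = 0.1: z_α = 1.282.
Power = Φ(δ − 1.282) = Φ(2.282) = 0.9888.

Power ≈ 0.989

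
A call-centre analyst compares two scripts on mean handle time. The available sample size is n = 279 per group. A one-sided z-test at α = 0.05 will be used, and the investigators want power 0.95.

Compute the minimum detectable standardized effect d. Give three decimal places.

Need Φ(δ − 1.645) = 0.95, so δ = 1.645 + 1.645 = 3.290.
δ = d·√(n/2) ⇒ d = δ/√(n/2) = 3.290/√(279/2) = 0.2785.

d ≈ 0.279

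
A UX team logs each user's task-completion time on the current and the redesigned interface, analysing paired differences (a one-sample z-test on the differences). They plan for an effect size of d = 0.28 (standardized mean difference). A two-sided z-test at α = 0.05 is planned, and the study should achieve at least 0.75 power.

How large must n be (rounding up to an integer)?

n = 89

Set Φ(δ − 1.960) = 0.75; then δ − 1.960 = Φ⁻¹(0.75) = 0.674, giving δ = 2.634.
(For δ > 0 the lower-tail rejection region contributes negligibly to power, so the one-term inversion is standard.)
δ = d·√n ⇒ n = (δ/d)² = (2.634 / 0.28)² = 88.52.
Rounding up, n = 89.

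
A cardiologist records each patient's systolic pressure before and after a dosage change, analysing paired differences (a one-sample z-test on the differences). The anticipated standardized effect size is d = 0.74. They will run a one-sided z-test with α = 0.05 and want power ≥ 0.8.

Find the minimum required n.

Set Φ(δ − 1.645) = 0.8; then δ − 1.645 = Φ⁻¹(0.8) = 0.842, giving δ = 2.486.
δ = d·√n ⇒ n = (δ/d)² = (2.486 / 0.74)² = 11.29.
Round up to the next whole unit.

n = 12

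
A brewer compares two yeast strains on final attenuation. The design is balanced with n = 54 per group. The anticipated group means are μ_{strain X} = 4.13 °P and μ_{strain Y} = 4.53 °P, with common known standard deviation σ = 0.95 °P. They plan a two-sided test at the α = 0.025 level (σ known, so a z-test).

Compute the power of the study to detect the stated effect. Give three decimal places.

Power ≈ 0.479

Standardized effect: d = |μ_{strain X} − μ_{strain Y}| / σ = |4.13 − 4.53| / 0.95 = 0.4211
Noncentrality parameter: λ = d·√(n/2) = 0.4211 × √(54/2) = 2.1879
Two-sided α = 0.025 → critical value z_{0.0125} = 2.241.
Power = Φ(λ − 2.241) + Φ(−λ − 2.241) = Φ(-0.054) + Φ(-4.429) = 0.4786 + 0.0000 = 0.4787.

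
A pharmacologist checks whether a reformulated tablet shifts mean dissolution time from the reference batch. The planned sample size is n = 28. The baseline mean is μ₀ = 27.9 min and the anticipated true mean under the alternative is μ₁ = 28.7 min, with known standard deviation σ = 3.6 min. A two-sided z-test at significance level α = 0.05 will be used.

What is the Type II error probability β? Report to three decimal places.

Standardized effect: d = |μ₁ − μ₀| / σ = |28.7 − 27.9| / 3.6 = 0.2222
Noncentrality parameter: δ = d·√n = 0.2222 × √28 = 1.1759
Two-sided α = 0.05 → critical value z_{0.025} = 1.960.
Power = Φ(δ − 1.960) + Φ(−δ − 1.960) = Φ(-0.784) + Φ(-3.136) = 0.2165 + 0.0009 = 0.2174.
Type II error: β = 1 − power = 1 − 0.2174 = 0.7826.

β ≈ 0.783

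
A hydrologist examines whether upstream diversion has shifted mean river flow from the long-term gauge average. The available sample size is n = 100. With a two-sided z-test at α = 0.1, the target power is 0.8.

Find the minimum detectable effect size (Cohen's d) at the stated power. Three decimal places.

Required noncentrality: δ = z_{0.05} + z_{0.20} = 1.645 + 0.842 = 2.486.
(Lower-tail contribution to power is negligible for δ > 0.)
δ = d·√n ⇒ d = δ/√n = 2.486/√100 = 0.2486.

d ≈ 0.249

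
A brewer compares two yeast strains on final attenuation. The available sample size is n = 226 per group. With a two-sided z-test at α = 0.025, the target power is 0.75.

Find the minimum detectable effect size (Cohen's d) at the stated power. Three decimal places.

Need Φ(δ − 2.241) = 0.75, so δ = 2.241 + 0.674 = 2.916.
(The second rejection-region term Φ(−δ − z_{α/2}) is negligible and dropped.)
δ = d·√(n/2) ⇒ d = δ/√(n/2) = 2.916/√(226/2) = 0.2743.

d ≈ 0.274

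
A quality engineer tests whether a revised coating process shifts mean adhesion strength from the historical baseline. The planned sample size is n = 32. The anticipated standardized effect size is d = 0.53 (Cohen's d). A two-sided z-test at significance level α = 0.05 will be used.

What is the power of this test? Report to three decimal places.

Noncentrality parameter: δ = d·√n = 0.53 × √32 = 2.9981
Critical value for a two-sided test at α = 0.05: z_{α/2} = 1.960.
Power = Φ(δ − 1.960) + Φ(−δ − 1.960) = Φ(1.038) + Φ(-4.958) = 0.8504 + 0.0000 = 0.8504.

Power ≈ 0.850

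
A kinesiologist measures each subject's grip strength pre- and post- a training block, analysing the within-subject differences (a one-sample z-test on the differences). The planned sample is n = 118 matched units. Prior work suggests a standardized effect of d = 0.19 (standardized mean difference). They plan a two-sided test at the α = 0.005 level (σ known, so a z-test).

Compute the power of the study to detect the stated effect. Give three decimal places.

Power ≈ 0.229

Noncentrality parameter: δ = d·√n = 0.19 × √118 = 2.0639
Critical value for a two-sided test at α = 0.005: z_{α/2} = 2.807.
Power = Φ(δ − 2.807) + Φ(−δ − 2.807) = Φ(-0.743) + Φ(-4.871) = 0.2287 + 0.0000 = 0.2287.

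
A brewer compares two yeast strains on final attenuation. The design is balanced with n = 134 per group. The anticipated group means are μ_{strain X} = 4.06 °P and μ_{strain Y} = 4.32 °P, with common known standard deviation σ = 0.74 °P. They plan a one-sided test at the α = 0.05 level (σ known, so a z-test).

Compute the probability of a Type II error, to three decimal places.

β ≈ 0.109

Standardized effect: d = |μ_{strain X} − μ_{strain Y}| / σ = |4.06 − 4.32| / 0.74 = 0.3514
Noncentrality parameter: δ = d·√(n/2) = 0.3514 × √(134/2) = 2.8759
One-sided α = 0.05 → critical value z_{0.05} = 1.645.
Power = Φ(δ − 1.645) = Φ(1.231) = 0.8909.
Type II error: β = 1 − power = 1 − 0.8909 = 0.1091.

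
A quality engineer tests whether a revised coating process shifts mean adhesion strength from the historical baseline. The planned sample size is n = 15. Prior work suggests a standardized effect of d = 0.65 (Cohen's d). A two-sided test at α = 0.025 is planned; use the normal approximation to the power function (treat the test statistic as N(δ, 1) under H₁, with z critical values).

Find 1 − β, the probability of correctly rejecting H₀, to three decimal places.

Power ≈ 0.609

Noncentrality parameter: δ = d·√n = 0.65 × √15 = 2.5174
Critical value for a two-sided test at α = 0.025: z_{α/2} = 2.241.
Power = Φ(δ − 2.241) + Φ(−δ − 2.241) = Φ(0.276) + Φ(-4.759) = 0.6087 + 0.0000 = 0.6087.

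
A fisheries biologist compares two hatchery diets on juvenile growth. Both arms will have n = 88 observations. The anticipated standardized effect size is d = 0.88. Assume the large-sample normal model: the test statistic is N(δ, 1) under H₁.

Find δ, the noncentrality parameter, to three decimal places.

δ ≈ 5.837

The noncentrality parameter scales effect size by the design's sample-size factor: δ = d·√(n/2) = 0.88 × √(88/2) = 5.8373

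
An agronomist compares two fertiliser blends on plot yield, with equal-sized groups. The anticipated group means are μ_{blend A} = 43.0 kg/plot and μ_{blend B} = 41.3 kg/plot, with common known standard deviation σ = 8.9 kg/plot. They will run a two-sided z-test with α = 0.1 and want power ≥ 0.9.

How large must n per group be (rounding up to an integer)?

Standardized effect: d = |μ_{blend A} − μ_{blend B}| / σ = |43.0 − 41.3| / 8.9 = 0.1910
For power 0.9 need Φ(δ − z_{0.05}) = 0.9, so δ = z_{0.05} + z_{0.10} = 1.645 + 1.282 = 2.926.
(The Φ(−δ − z_{α/2}) term is vanishingly small for δ > 0 and is dropped in the standard sample-size formula.)
δ = d·√(n/2) ⇒ n = 2(δ/d)² = 2 × (2.926 / 0.1910)² = 469.44.
Round up to the next whole unit.

n = 470 per group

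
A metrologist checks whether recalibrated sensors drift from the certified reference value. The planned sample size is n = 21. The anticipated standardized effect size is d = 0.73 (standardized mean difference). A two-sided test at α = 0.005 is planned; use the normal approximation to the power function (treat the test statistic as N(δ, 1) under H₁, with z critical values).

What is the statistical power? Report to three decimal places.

Power ≈ 0.705

Noncentrality parameter: δ = d·√n = 0.73 × √21 = 3.3453
Two-sided α = 0.005 → critical value z_{0.0025} = 2.807.
Power = Φ(δ − 2.807) + Φ(−δ − 2.807) = Φ(0.538) + Φ(-6.152) = 0.7048 + 0.0000 = 0.7048.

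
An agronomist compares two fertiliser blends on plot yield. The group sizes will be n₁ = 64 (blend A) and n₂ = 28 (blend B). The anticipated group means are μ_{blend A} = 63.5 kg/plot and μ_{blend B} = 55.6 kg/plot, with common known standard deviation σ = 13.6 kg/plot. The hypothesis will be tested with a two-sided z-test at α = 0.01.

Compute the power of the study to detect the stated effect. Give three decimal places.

Power ≈ 0.495

Standardized effect: d = |μ_{blend A} − μ_{blend B}| / σ = |63.5 − 55.6| / 13.6 = 0.5809
Noncentrality parameter: δ = d / √(1/n₁ + 1/n₂) = 0.5809 / √(1/64 + 1/28) = 2.5637
Critical value for a two-sided test at α = 0.01: z_{α/2} = 2.576.
Power = Φ(δ − 2.576) + Φ(−δ − 2.576) = Φ(-0.012) + Φ(-5.140) = 0.4952 + 0.0000 = 0.4952.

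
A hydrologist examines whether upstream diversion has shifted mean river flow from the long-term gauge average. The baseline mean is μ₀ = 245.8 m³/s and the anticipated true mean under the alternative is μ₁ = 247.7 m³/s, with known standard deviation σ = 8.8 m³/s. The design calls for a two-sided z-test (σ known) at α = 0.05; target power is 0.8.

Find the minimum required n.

Standardized effect: d = |μ₁ − μ₀| / σ = |247.7 − 245.8| / 8.8 = 0.2159
For power 0.8 need Φ(δ − z_{0.025}) = 0.8, so δ = z_{0.025} + z_{0.20} = 1.960 + 0.842 = 2.802.
(Ignoring the negligible lower-tail rejection probability gives the usual closed-form inversion.)
δ = d·√n ⇒ n = (δ/d)² = (2.802 / 0.2159)² = 168.37.
Round up to the next whole unit.

n = 169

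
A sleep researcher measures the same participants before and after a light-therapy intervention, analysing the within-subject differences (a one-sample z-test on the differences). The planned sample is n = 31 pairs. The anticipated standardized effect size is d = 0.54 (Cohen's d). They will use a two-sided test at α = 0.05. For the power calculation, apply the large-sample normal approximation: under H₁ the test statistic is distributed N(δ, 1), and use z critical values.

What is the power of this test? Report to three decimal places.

Noncentrality parameter: δ = d·√n = 0.54 × √31 = 3.0066
Critical value for a two-sided test at α = 0.05: z_{α/2} = 1.960.
Power = Φ(δ − 1.960) + Φ(−δ − 1.960) = Φ(1.047) + Φ(-4.967) = 0.8524 + 0.0000 = 0.8524.

Power ≈ 0.852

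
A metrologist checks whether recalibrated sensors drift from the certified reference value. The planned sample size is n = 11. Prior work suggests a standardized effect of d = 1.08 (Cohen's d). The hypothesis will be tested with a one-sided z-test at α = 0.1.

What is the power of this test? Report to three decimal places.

Noncentrality parameter: δ = d·√n = 1.08 × √11 = 3.5820
One-sided α = 0.1 → critical value z_{0.1} = 1.282.
Power = P(Z > 1.282 − δ) = Φ(2.300) = 0.9893.

Power ≈ 0.989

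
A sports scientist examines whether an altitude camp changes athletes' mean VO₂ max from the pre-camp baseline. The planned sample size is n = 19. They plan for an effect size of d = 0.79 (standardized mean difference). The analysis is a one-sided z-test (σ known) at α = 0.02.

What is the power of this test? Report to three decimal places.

Power ≈ 0.918

Noncentrality parameter: δ = d·√n = 0.79 × √19 = 3.4435
One-sided α = 0.02 → critical value z_{0.02} = 2.054.
Power = Φ(δ − 2.054) = Φ(1.390) = 0.9177.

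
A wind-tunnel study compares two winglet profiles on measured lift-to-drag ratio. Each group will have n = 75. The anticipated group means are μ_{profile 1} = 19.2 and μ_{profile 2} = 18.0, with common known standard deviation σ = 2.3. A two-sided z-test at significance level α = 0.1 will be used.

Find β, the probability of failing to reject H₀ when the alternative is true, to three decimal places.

Standardized effect: d = |μ_{profile 1} − μ_{profile 2}| / σ = |19.2 − 18.0| / 2.3 = 0.5217
Noncentrality parameter: δ = d·√(n/2) = 0.5217 × √(75/2) = 3.1950
Two-sided α = 0.1 → critical value z_{0.05} = 1.645.
Power = Φ(δ − 1.645) + Φ(−δ − 1.645) = Φ(1.550) + Φ(-4.840) = 0.9394 + 0.0000 = 0.9394.
Type II error: β = 1 − power = 1 − 0.9394 = 0.0606.

β ≈ 0.061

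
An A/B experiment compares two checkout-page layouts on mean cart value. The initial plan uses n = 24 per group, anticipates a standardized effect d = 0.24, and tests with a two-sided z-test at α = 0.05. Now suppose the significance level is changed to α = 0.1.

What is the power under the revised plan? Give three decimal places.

Power ≈ 0.215

δ = d·√(n/2) = 0.24 × √(24/2) = 0.8314 (unchanged). New critical value: z_{0.05} = 1.645.
Revised power = Φ(δ − 1.645) + Φ(−δ − 1.645) = Φ(-0.813) + Φ(-2.476) = 0.2080 + 0.0066 = 0.2146.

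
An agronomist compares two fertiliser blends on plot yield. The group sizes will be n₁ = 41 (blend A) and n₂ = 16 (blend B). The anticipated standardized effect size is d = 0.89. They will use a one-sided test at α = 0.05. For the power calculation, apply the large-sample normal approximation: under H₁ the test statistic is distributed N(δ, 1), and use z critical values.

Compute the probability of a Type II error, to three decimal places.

β ≈ 0.085

Noncentrality parameter: δ = d / √(1/n₁ + 1/n₂) = 0.89 / √(1/41 + 1/16) = 3.0193
One-sided α = 0.05 → critical value z_{0.05} = 1.645.
Power = P(Z > 1.645 − δ) = Φ(1.374) = 0.9153.
Type II error: β = 1 − power = 1 − 0.9153 = 0.0847.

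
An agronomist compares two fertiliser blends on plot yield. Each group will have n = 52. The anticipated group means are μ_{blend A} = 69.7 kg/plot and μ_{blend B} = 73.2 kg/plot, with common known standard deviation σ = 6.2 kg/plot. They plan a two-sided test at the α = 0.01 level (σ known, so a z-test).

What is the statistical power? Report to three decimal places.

Standardized effect: d = |μ_{blend A} − μ_{blend B}| / σ = |69.7 − 73.2| / 6.2 = 0.5645
Noncentrality parameter: δ = d·√(n/2) = 0.5645 × √(52/2) = 2.8785
Two-sided α = 0.01 → critical value z_{0.005} = 2.576.
Power = Φ(δ − 2.576) + Φ(−δ − 2.576) = Φ(0.303) + Φ(-5.454) = 0.6189 + 0.0000 = 0.6189.

Power ≈ 0.619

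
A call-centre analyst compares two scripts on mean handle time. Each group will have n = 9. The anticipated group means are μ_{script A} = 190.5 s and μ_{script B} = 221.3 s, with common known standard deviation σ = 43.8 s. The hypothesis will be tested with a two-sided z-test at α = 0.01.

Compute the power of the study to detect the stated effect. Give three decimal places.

Standardized effect: d = |μ_{script A} − μ_{script B}| / σ = |190.5 − 221.3| / 43.8 = 0.7032
Noncentrality parameter: λ = d·√(n/2) = 0.7032 × √(9/2) = 1.4917
Critical value for a two-sided test at α = 0.01: z_{α/2} = 2.576.
Power = Φ(λ − 2.576) + Φ(−λ − 2.576) = Φ(-1.084) + Φ(-4.068) = 0.1392 + 0.0000 = 0.1392.

Power ≈ 0.139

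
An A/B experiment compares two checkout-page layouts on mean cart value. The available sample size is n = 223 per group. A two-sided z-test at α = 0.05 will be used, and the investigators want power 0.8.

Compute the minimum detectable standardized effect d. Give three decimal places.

Required noncentrality: δ = z_{0.025} + z_{0.20} = 1.960 + 0.842 = 2.802.
(Lower-tail contribution to power is negligible for δ > 0.)
δ = d·√(n/2) ⇒ d = δ/√(n/2) = 2.802/√(223/2) = 0.2653.

d ≈ 0.265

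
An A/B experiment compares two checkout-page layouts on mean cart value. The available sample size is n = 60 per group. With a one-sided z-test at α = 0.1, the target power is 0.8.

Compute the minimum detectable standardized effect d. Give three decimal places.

d ≈ 0.388

Required noncentrality: δ = z_{0.1} + z_{0.20} = 1.282 + 0.842 = 2.123.
δ = d·√(n/2) ⇒ d = δ/√(n/2) = 2.123/√(60/2) = 0.3876.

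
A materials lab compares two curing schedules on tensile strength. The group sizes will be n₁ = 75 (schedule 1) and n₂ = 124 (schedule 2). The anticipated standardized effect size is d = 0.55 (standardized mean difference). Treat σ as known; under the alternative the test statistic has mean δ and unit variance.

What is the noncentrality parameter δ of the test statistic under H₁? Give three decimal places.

δ ≈ 3.760

δ = d / √(1/n₁ + 1/n₂) = 0.55 / √(1/75 + 1/124) = 3.7599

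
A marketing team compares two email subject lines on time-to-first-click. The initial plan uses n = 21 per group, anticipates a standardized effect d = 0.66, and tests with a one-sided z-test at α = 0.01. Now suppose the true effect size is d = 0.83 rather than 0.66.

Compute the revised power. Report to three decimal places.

Power ≈ 0.642

With d = 0.83: δ = d·√(n/2) = 0.83 × √(21/2) = 2.6895. Critical value z_{0.01} = 2.326.
Revised power = P(Z > 2.326 − δ) = Φ(0.363) = 0.6418.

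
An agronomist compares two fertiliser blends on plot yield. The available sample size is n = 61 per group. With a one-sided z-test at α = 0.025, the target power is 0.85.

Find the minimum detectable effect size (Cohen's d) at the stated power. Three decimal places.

Need Φ(δ − 1.960) = 0.85, so δ = 1.960 + 1.036 = 2.996.
δ = d·√(n/2) ⇒ d = δ/√(n/2) = 2.996/√(61/2) = 0.5426.

d ≈ 0.543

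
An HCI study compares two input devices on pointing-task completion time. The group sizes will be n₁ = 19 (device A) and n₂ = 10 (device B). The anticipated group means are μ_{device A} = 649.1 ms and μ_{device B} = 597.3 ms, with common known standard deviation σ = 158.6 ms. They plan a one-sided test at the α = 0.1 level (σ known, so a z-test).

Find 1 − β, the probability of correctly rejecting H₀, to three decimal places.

Standardized effect: d = |μ_{device A} − μ_{device B}| / σ = |649.1 − 597.3| / 158.6 = 0.3266
Noncentrality parameter: δ = d / √(1/n₁ + 1/n₂) = 0.3266 / √(1/19 + 1/10) = 0.8360
One-sided α = 0.1 → critical value z_{0.1} = 1.282.
Power = Φ(δ − 1.282) = Φ(-0.446) = 0.3280.

Power ≈ 0.328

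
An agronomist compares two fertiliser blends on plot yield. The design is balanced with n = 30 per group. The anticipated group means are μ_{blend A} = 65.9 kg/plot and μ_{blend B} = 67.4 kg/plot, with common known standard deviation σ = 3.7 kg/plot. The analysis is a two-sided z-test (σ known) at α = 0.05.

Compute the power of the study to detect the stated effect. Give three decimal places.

Standardized effect: d = |μ_{blend A} − μ_{blend B}| / σ = |65.9 − 67.4| / 3.7 = 0.4054
Noncentrality parameter: δ = d·√(n/2) = 0.4054 × √(30/2) = 1.5701
Two-sided α = 0.05 → critical value z_{0.025} = 1.960.
Power = Φ(δ − 1.960) + Φ(−δ − 1.960) = Φ(-0.390) + Φ(-3.530) = 0.3483 + 0.0002 = 0.3485.

Power ≈ 0.349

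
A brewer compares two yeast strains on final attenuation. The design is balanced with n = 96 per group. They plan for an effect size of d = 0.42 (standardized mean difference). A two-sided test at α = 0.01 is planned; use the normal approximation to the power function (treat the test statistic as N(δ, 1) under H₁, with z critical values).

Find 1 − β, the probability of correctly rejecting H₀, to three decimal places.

Power ≈ 0.631

Noncentrality parameter: δ = d·√(n/2) = 0.42 × √(96/2) = 2.9098
Two-sided α = 0.01 → critical value z_{0.005} = 2.576.
Power = Φ(δ − 2.576) + Φ(−δ − 2.576) = Φ(0.334) + Φ(-5.486) = 0.6308 + 0.0000 = 0.6308.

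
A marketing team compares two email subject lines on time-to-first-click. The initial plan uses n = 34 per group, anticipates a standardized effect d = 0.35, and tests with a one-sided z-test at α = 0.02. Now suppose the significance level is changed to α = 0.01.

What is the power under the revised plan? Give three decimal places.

δ = d·√(n/2) = 0.35 × √(34/2) = 1.4431 (unchanged). New critical value: z_{0.01} = 2.326.
Revised power = P(Z > 2.326 − δ) = Φ(-0.883) = 0.1885.

Power ≈ 0.189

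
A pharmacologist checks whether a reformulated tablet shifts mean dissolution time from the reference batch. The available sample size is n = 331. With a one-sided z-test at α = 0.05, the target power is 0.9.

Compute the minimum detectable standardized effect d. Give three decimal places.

d ≈ 0.161

Need Φ(δ − 1.645) = 0.9, so δ = 1.645 + 1.282 = 2.926.
δ = d·√n ⇒ d = δ/√n = 2.926/√331 = 0.1608.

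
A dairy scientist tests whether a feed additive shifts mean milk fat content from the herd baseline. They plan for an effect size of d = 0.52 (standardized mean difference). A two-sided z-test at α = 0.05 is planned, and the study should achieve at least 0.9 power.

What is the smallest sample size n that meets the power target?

n = 39

For power 0.9 need Φ(δ − z_{0.025}) = 0.9, so δ = z_{0.025} + z_{0.10} = 1.960 + 1.282 = 3.242.
(For δ > 0 the lower-tail rejection region contributes negligibly to power, so the one-term inversion is standard.)
δ = d·√n ⇒ n = (δ/d)² = (3.242 / 0.52)² = 38.86.
Round up to the next whole unit.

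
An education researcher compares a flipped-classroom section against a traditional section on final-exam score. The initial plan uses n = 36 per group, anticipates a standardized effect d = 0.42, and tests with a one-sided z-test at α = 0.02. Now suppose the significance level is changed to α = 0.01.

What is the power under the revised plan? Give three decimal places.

Power ≈ 0.293

δ = d·√(n/2) = 0.42 × √(36/2) = 1.7819 (unchanged). New critical value: z_{0.01} = 2.326.
Revised power = P(Z > 2.326 − δ) = Φ(-0.544) = 0.2931.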